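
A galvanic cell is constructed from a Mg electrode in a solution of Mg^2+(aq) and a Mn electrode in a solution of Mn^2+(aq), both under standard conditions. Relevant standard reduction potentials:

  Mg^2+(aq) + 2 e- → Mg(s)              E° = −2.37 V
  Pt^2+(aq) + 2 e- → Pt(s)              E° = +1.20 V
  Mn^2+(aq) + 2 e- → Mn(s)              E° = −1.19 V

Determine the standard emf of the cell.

+1.18 V

Of the two couples in this cell, the one with the more positive reduction potential is reduced at the cathode: here that is Mn²⁺/Mn (−1.19 V); Mg²⁺/Mg (−2.37 V) is the anode.
E°cell = E°(cathode) − E°(anode) = −1.19 − (−2.37) = +1.18 V.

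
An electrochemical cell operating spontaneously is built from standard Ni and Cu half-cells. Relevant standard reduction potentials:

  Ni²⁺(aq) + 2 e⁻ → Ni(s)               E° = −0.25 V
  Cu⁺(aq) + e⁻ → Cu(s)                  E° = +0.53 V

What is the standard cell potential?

The Cu⁺/Cu couple has the higher E°, so Cu ion is reduced (cathode) and Ni is oxidized (anode).
E°cell = E°(cathode) − E°(anode) = +0.53 − (−0.25) = +0.78 V.

+0.78 V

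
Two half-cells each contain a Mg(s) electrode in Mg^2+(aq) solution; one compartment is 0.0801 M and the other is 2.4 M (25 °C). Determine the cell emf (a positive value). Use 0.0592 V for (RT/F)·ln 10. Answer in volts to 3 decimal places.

For a concentration cell E°cell = 0, since both electrodes use the same couple.
The compartment with the higher Mg^2+(aq) concentration (2.4 M) acts as the cathode; ions are reduced there and produced at the dilute (0.0801 M) anode.
With n = 2, Ecell = −(0.0592/2)·log([dilute]/[conc]) = −(0.0592/2)·log(0.0801/2.4) = +0.044 V.

0.044 V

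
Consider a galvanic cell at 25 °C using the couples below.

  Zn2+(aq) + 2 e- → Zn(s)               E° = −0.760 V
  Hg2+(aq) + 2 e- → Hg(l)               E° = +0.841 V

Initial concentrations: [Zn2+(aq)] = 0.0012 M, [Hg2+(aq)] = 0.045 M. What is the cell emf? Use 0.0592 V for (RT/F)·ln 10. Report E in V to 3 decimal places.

Since E°(Hg²⁺/Hg) > E°(Zn²⁺/Zn), Hg²⁺/Hg serves as the cathode.
E°cell = +0.841 − (−0.760) = +1.601 V, with n = 2 electrons transferred.
The balanced reaction is Hg2+(aq) + Zn(s) → Hg(l) + Zn2+(aq), so Q = [Zn2+(aq)] / [Hg2+(aq)] = 0.0267 and log Q = −1.574.
Applying E = E° − (RT ln10/nF)·log Q gives +1.601 − (0.0592/2)(−1.574) = +1.648 V.

+1.648 V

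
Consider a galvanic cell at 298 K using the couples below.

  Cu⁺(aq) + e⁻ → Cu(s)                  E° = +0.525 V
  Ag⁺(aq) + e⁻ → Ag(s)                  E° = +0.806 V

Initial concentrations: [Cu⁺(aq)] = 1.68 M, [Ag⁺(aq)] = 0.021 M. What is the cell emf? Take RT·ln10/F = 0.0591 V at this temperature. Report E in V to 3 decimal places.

+0.169 V

The Ag⁺/Ag couple has the more positive E°, so it is the cathode; Cu⁺/Cu is the anode.
E°cell = +0.806 − (+0.525) = +0.281 V, with n = 1 electron transferred.
Balancing gives Ag⁺(aq) + Cu(s) → Ag(s) + Cu⁺(aq); hence Q = [Cu⁺(aq)] / [Ag⁺(aq)] = 80 (log Q = 1.903).
Applying E = E° − (RT ln10/nF)·log Q gives +0.281 − (0.0591/1)(1.903) = +0.169 V.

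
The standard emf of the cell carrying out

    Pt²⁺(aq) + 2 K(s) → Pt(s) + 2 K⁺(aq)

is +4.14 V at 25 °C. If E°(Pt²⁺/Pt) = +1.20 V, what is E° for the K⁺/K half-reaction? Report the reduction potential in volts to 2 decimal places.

In the reaction as written the Pt²⁺/Pt couple is reduced (cathode) and K⁺/K is oxidized (anode), so E°cell = E°(Pt²⁺/Pt) − E°(K⁺/K).
E°(K⁺/K) = E°(cathode) − E°cell = +1.20 − (+4.14) = −2.94 V.

−2.94 V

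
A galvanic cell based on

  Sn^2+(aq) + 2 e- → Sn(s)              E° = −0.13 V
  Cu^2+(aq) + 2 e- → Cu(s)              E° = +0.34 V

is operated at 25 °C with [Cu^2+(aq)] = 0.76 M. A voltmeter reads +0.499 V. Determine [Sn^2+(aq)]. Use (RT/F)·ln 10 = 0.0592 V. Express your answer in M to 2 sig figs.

0.080 M

The Cu²⁺/Cu couple has the larger reduction potential, so it is the cathode: E°cell = +0.34 − (−0.13) = +0.47 V and n = 2.
Since E = E° − (0.0592/n)·log Q, log Q = n(E° − E)/0.0592 = −0.980.
Balancing electrons gives Cu^2+(aq) + Sn(s) → Cu(s) + Sn^2+(aq); thus Q = [Sn^2+(aq)] / [Cu^2+(aq)].
Substituting the known concentrations and solving, log [Sn^2+(aq)] = −1.099 and [Sn^2+(aq)] = 0.080 M.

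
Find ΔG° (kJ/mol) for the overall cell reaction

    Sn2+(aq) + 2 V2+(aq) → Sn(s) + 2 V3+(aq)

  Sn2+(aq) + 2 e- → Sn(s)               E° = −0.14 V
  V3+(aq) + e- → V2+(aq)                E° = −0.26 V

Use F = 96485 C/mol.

−23.2 kJ/mol

In the reaction as written Sn2+(aq) is reduced, so the Sn²⁺/Sn couple is the cathode and V³⁺/V²⁺ is the anode.
E°cell = −0.14 − (−0.26) = +0.12 V; balancing electrons gives n = 2.
ΔG° = −nFE°cell = −(2)(96485)(+0.12) J/mol = −23.2 kJ/mol.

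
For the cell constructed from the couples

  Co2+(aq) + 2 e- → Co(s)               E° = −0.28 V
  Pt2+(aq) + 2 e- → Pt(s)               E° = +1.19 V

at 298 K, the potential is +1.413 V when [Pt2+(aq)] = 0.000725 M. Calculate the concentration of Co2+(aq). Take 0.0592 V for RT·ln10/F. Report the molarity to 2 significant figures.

Pt²⁺/Pt is the cathode (higher E°); E°cell = +1.19 − (−0.28) = +1.47 V with n = 2.
Rearranging E = E° − (0.0592/n)·log Q gives log Q = 2(+1.47 − (+1.413))/0.0592 = 1.926.
Balancing electrons gives Pt2+(aq) + Co(s) → Pt(s) + Co2+(aq); thus Q = [Co2+(aq)] / [Pt2+(aq)].
Substituting the known concentrations and solving, log [Co2+(aq)] = −1.214 and [Co2+(aq)] = 0.061 M.

0.061 M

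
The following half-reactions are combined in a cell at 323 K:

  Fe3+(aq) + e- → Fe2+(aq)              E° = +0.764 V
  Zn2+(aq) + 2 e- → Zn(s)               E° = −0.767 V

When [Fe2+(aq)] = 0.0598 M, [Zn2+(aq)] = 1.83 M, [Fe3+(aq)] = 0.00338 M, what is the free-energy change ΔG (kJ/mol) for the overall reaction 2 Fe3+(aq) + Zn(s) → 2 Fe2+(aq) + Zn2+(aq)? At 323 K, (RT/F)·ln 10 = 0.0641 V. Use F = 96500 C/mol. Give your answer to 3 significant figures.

−278 kJ/mol

E°cell = +0.764 − (−0.767) = +1.531 V; the balanced reaction transfers n = 2 electrons.
Q = ([Fe2+(aq)]^2·[Zn2+(aq)]) / [Fe3+(aq)]^2 = 573, so log Q = 2.758 and E = +1.531 − (0.0641/2)(2.758) = +1.4426 V.
Finally ΔG = −nFE = −(2)(96500 C/mol)(+1.4426 V) = −278 kJ/mol.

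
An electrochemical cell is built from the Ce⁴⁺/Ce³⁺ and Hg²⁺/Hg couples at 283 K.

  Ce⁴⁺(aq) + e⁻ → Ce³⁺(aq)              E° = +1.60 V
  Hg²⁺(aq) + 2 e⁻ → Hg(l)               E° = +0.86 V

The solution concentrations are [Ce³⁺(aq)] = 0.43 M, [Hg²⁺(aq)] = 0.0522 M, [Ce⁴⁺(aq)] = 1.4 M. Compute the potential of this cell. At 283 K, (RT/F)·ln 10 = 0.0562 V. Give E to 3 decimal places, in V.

Ce⁴⁺/Ce³⁺ is reduced (cathode, E° = +1.60 V) and Hg²⁺/Hg is oxidized (anode).
E°cell = E°cat − E°an = +1.60 − (+0.86) = +0.74 V; n = 2.
The balanced reaction is 2 Ce⁴⁺(aq) + Hg(l) → 2 Ce³⁺(aq) + Hg²⁺(aq), so Q = ([Ce³⁺(aq)]^2·[Hg²⁺(aq)]) / [Ce⁴⁺(aq)]^2 = 0.00492 and log Q = −2.308.
Applying E = E° − (RT ln10/nF)·log Q gives +0.74 − (0.0562/2)(−2.308) = +0.805 V.

+0.805 V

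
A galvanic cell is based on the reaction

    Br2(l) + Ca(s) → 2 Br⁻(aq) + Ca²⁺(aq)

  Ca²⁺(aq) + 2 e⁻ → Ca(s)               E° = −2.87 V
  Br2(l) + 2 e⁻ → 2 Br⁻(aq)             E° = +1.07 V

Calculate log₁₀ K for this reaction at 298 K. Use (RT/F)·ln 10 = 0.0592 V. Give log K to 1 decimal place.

log K = 133.1

The Br₂/Br⁻ couple is reduced (cathode); E°cell = +1.07 − (−2.87) = +3.94 V with n = 2.
At equilibrium E = 0, so log K = nE°cell / 0.0592 = (2)(+3.94) / 0.0592 = 133.1.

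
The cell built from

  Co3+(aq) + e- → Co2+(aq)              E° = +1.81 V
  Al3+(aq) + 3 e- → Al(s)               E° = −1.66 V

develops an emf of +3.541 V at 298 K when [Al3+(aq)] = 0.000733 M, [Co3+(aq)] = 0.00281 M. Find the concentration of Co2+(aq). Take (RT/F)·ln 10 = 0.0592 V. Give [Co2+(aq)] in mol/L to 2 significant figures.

The Co³⁺/Co²⁺ couple has the larger reduction potential, so it is the cathode: E°cell = +1.81 − (−1.66) = +3.47 V and n = 3.
From the Nernst equation, log Q = n(E° − E)/0.0592 = 3·(+3.47 − (+3.541))/0.0592 = −3.598.
For 3 Co3+(aq) + Al(s) → 3 Co2+(aq) + Al3+(aq), the reaction quotient is Q = ([Co2+(aq)]^3·[Al3+(aq)]) / [Co3+(aq)]^3.
Solving for the unknown gives log [Co2+(aq)] = −2.706, so [Co2+(aq)] ≈ 0.0020 M.

0.0020 M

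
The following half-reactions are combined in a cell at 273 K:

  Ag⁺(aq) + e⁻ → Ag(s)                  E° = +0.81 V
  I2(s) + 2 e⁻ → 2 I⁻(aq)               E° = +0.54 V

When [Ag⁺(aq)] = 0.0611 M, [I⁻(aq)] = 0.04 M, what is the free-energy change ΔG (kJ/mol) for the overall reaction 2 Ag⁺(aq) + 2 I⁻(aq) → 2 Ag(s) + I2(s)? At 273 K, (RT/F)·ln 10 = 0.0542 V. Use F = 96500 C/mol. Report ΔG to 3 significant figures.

E°cell = +0.81 − (+0.54) = +0.27 V; the balanced reaction transfers n = 2 electrons.
The reaction quotient is 1 / ([Ag⁺(aq)]^2·[I⁻(aq)]^2) = 1.67×10^5; by Nernst, E = +0.27 − (0.0542/2)(5.224) = +0.1284 V.
Then ΔG = −nFE = −2 × 96500 × +0.1284 J/mol = −24.8 kJ/mol.

−24.8 kJ/mol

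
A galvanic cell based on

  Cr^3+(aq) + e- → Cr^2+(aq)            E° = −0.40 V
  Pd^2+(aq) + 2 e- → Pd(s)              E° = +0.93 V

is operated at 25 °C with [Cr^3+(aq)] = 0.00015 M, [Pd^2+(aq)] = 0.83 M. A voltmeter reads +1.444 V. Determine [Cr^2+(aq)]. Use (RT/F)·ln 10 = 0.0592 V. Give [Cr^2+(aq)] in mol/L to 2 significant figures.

0.014 M

With Pd²⁺/Pd at the cathode and Cr³⁺/Cr²⁺ at the anode, E°cell = +0.93 − (−0.40) = +1.33 V (n = 2).
Since E = E° − (0.0592/n)·log Q, log Q = n(E° − E)/0.0592 = −3.851.
The balanced reaction is Pd^2+(aq) + 2 Cr^2+(aq) → Pd(s) + 2 Cr^3+(aq), so Q = [Cr^3+(aq)]^2 / ([Pd^2+(aq)]·[Cr^2+(aq)]^2).
Isolating [Cr^2+(aq)] in Q = 10^{−3.851} yields log [Cr^2+(aq)] = −1.858, i.e. 0.014 M.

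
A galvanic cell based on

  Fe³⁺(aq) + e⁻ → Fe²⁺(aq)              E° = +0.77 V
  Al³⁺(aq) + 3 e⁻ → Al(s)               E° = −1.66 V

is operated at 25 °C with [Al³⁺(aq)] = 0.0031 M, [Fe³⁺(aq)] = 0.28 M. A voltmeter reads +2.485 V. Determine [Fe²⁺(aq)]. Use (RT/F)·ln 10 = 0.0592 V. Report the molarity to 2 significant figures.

0.23 M

Fe³⁺/Fe²⁺ is the cathode (higher E°); E°cell = +0.77 − (−1.66) = +2.43 V with n = 3.
Rearranging E = E° − (0.0592/n)·log Q gives log Q = 3(+2.43 − (+2.485))/0.0592 = −2.787.
The balanced reaction is 3 Fe³⁺(aq) + Al(s) → 3 Fe²⁺(aq) + Al³⁺(aq), so Q = ([Fe²⁺(aq)]^3·[Al³⁺(aq)]) / [Fe³⁺(aq)]^3.
Isolating [Fe²⁺(aq)] in Q = 10^{−2.787} yields log [Fe²⁺(aq)] = −0.646, i.e. 0.23 M.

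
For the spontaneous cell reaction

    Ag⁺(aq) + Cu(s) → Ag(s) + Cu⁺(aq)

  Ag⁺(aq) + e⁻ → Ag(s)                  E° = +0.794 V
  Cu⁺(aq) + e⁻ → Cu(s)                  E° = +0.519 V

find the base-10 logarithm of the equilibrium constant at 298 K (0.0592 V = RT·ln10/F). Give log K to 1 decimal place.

The Ag⁺/Ag couple is reduced (cathode); E°cell = +0.794 − (+0.519) = +0.275 V with n = 1.
At equilibrium E = 0, so log K = nE°cell / 0.0592 = (1)(+0.275) / 0.0592 = 4.6.

log K = 4.6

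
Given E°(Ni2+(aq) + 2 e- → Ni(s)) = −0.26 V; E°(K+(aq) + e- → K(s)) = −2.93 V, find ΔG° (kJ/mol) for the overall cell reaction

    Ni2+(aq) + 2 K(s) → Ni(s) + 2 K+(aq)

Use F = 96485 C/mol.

In the reaction as written Ni2+(aq) is reduced, so the Ni²⁺/Ni couple is the cathode and K⁺/K is the anode.
E°cell = −0.26 − (−2.93) = +2.67 V; balancing electrons gives n = 2.
ΔG° = −nFE°cell = −(2)(96485)(+2.67) J/mol = −515 kJ/mol.

−515 kJ/mol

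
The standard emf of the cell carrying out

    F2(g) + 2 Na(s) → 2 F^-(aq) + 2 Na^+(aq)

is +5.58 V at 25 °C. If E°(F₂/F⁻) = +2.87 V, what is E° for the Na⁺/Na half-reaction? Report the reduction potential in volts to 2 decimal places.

In the reaction as written the F₂/F⁻ couple is reduced (cathode) and Na⁺/Na is oxidized (anode), so E°cell = E°(F₂/F⁻) − E°(Na⁺/Na).
E°(Na⁺/Na) = E°(cathode) − E°cell = +2.87 − (+5.58) = −2.71 V.

−2.71 V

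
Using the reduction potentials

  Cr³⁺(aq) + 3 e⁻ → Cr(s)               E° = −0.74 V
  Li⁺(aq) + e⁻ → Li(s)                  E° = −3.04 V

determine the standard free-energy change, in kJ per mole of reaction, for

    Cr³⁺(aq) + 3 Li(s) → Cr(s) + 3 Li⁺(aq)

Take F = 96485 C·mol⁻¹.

−666 kJ/mol

In the reaction as written Cr³⁺(aq) is reduced, so the Cr³⁺/Cr couple is the cathode and Li⁺/Li is the anode.
E°cell = −0.74 − (−3.04) = +2.30 V; balancing electrons gives n = 3.
ΔG° = −nFE°cell = −(3)(96485)(+2.30) J/mol = −666 kJ/mol.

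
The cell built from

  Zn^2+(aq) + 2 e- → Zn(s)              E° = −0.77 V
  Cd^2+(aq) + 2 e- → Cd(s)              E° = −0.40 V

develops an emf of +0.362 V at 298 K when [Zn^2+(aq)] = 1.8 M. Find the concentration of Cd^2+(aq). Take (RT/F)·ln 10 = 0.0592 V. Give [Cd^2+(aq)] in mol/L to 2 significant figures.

0.97 M

The Cd²⁺/Cd couple has the larger reduction potential, so it is the cathode: E°cell = −0.40 − (−0.77) = +0.37 V and n = 2.
Rearranging E = E° − (0.0592/n)·log Q gives log Q = 2(+0.37 − (+0.362))/0.0592 = 0.270.
The balanced reaction is Cd^2+(aq) + Zn(s) → Cd(s) + Zn^2+(aq), so Q = [Zn^2+(aq)] / [Cd^2+(aq)].
Isolating [Cd^2+(aq)] in Q = 10^{0.270} yields log [Cd^2+(aq)] = −0.015, i.e. 0.97 M.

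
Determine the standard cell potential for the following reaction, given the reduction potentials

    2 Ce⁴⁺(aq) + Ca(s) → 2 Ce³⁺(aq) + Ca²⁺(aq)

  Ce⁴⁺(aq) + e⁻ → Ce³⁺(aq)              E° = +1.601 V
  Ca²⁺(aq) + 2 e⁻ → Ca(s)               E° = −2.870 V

+4.471 V

In the reaction as written, Ce⁴⁺(aq) is reduced (cathode) and Ca²⁺(aq) is produced by oxidation at the anode.
E°cell = E°(cathode) − E°(anode) = +1.601 − (−2.870) = +4.471 V.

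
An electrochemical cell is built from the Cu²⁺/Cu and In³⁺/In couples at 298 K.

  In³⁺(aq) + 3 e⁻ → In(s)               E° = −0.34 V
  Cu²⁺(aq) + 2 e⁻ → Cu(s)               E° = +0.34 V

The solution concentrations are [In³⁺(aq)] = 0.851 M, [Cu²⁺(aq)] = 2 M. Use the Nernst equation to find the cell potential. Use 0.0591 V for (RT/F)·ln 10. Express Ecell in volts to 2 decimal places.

+0.69 V

Since E°(Cu²⁺/Cu) > E°(In³⁺/In), Cu²⁺/Cu serves as the cathode.
E°cell = E°cat − E°an = +0.34 − (−0.34) = +0.68 V; n = 6.
For the overall reaction 3 Cu²⁺(aq) + 2 In(s) → 3 Cu(s) + 2 In³⁺(aq), Q = [In³⁺(aq)]^2 / [Cu²⁺(aq)]^3 = 0.0905, giving log Q = −1.043.
E = E° − (0.0591/n)·log Q = +0.68 − (0.0591/6)(−1.043) = +0.69 V.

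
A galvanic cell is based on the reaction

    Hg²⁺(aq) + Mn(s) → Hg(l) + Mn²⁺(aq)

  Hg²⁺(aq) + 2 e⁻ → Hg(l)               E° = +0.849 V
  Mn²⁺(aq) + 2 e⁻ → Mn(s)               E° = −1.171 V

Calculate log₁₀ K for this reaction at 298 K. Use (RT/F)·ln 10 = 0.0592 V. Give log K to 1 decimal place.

The Hg²⁺/Hg couple is reduced (cathode); E°cell = +0.849 − (−1.171) = +2.020 V with n = 2.
At equilibrium E = 0, so log K = nE°cell / 0.0592 = (2)(+2.020) / 0.0592 = 68.2.

log K = 68.2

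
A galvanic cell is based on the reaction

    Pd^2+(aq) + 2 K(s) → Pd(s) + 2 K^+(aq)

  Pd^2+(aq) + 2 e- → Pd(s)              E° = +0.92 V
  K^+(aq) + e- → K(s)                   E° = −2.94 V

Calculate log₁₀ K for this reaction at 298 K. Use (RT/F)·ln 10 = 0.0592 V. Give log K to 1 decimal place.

log K = 130.4

The Pd²⁺/Pd couple is reduced (cathode); E°cell = +0.92 − (−2.94) = +3.86 V with n = 2.
At equilibrium E = 0, so log K = nE°cell / 0.0592 = (2)(+3.86) / 0.0592 = 130.4.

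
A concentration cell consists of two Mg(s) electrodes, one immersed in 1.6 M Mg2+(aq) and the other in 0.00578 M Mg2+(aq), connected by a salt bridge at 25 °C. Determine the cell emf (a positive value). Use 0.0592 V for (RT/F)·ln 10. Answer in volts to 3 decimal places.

0.072 V

For a concentration cell E°cell = 0, since both electrodes use the same couple.
The compartment with the higher Mg2+(aq) concentration (1.6 M) acts as the cathode; ions are reduced there and produced at the dilute (0.00578 M) anode.
With n = 2, Ecell = −(0.0592/2)·log([dilute]/[conc]) = −(0.0592/2)·log(0.00578/1.6) = +0.072 V.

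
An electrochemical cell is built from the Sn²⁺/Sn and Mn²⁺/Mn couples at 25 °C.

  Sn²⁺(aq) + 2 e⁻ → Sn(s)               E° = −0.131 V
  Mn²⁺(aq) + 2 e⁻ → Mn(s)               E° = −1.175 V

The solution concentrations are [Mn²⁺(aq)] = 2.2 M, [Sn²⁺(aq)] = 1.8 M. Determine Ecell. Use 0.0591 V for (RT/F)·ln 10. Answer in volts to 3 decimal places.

Sn²⁺/Sn is reduced (cathode, E° = −0.131 V) and Mn²⁺/Mn is oxidized (anode).
E°cell = E°cat − E°an = −0.131 − (−1.175) = +1.044 V; n = 2.
The balanced reaction is Sn²⁺(aq) + Mn(s) → Sn(s) + Mn²⁺(aq), so Q = [Mn²⁺(aq)] / [Sn²⁺(aq)] = 1.22 and log Q = 0.087.
By the Nernst equation, E = +1.044 − (0.0591/2)·(0.087) = +1.041 V.

+1.041 V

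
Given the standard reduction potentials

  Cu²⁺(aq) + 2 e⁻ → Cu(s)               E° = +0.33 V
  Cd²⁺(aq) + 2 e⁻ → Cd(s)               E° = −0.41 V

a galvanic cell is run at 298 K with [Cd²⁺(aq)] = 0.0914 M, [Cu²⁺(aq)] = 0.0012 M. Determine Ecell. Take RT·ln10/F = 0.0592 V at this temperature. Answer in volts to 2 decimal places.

+0.68 V

Since E°(Cu²⁺/Cu) > E°(Cd²⁺/Cd), Cu²⁺/Cu serves as the cathode.
E°cell = E°cat − E°an = +0.33 − (−0.41) = +0.74 V; n = 2.
For the overall reaction Cu²⁺(aq) + Cd(s) → Cu(s) + Cd²⁺(aq), Q = [Cd²⁺(aq)] / [Cu²⁺(aq)] = 76.2, giving log Q = 1.882.
Applying E = E° − (RT ln10/nF)·log Q gives +0.74 − (0.0592/2)(1.882) = +0.68 V.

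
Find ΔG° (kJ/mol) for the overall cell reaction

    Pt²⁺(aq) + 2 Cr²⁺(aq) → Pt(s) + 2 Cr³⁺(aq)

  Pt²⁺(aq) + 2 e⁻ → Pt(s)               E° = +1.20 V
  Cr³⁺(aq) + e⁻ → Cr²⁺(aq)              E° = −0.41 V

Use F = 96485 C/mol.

−311 kJ/mol

In the reaction as written Pt²⁺(aq) is reduced, so the Pt²⁺/Pt couple is the cathode and Cr³⁺/Cr²⁺ is the anode.
E°cell = +1.20 − (−0.41) = +1.61 V; balancing electrons gives n = 2.
ΔG° = −nFE°cell = −(2)(96485)(+1.61) J/mol = −311 kJ/mol.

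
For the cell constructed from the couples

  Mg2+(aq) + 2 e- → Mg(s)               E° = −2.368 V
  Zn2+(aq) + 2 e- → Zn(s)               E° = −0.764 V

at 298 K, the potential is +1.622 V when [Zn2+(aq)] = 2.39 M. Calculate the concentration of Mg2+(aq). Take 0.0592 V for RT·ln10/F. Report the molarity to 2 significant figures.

Zn²⁺/Zn is the cathode (higher E°); E°cell = −0.764 − (−2.368) = +1.604 V with n = 2.
From the Nernst equation, log Q = n(E° − E)/0.0592 = 2·(+1.604 − (+1.622))/0.0592 = −0.608.
For Zn2+(aq) + Mg(s) → Zn(s) + Mg2+(aq), the reaction quotient is Q = [Mg2+(aq)] / [Zn2+(aq)].
Solving for the unknown gives log [Mg2+(aq)] = −0.230, so [Mg2+(aq)] ≈ 0.59 M.

0.59 M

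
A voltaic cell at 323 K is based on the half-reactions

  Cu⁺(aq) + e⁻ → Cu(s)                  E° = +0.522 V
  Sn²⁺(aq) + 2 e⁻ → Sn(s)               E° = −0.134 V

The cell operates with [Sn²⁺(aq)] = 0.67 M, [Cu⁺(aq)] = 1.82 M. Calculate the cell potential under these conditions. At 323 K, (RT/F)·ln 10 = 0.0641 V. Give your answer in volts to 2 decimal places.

Cu⁺/Cu is reduced (cathode, E° = +0.522 V) and Sn²⁺/Sn is oxidized (anode).
E°cell = E°cat − E°an = +0.522 − (−0.134) = +0.656 V; n = 2.
The balanced reaction is 2 Cu⁺(aq) + Sn(s) → 2 Cu(s) + Sn²⁺(aq), so Q = [Sn²⁺(aq)] / [Cu⁺(aq)]^2 = 0.202 and log Q = −0.694.
E = E° − (0.0641/n)·log Q = +0.656 − (0.0641/2)(−0.694) = +0.68 V.

+0.68 V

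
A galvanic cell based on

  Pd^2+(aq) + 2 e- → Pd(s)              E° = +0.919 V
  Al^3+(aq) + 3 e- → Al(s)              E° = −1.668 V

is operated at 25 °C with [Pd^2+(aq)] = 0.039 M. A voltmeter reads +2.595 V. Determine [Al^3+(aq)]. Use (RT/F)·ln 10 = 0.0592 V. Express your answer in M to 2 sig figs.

0.0030 M

With Pd²⁺/Pd at the cathode and Al³⁺/Al at the anode, E°cell = +0.919 − (−1.668) = +2.587 V (n = 6).
Rearranging E = E° − (0.0592/n)·log Q gives log Q = 6(+2.587 − (+2.595))/0.0592 = −0.811.
The balanced reaction is 3 Pd^2+(aq) + 2 Al(s) → 3 Pd(s) + 2 Al^3+(aq), so Q = [Al^3+(aq)]^2 / [Pd^2+(aq)]^3.
Substituting the known concentrations and solving, log [Al^3+(aq)] = −2.519 and [Al^3+(aq)] = 0.0030 M.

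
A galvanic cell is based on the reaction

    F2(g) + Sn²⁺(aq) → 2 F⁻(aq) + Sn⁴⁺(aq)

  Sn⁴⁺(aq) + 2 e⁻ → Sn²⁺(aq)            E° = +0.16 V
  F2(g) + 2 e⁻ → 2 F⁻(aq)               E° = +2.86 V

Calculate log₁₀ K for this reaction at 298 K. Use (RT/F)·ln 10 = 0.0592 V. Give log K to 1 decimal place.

The F₂/F⁻ couple is reduced (cathode); E°cell = +2.86 − (+0.16) = +2.70 V with n = 2.
At equilibrium E = 0, so log K = nE°cell / 0.0592 = (2)(+2.70) / 0.0592 = 91.2.

log K = 91.2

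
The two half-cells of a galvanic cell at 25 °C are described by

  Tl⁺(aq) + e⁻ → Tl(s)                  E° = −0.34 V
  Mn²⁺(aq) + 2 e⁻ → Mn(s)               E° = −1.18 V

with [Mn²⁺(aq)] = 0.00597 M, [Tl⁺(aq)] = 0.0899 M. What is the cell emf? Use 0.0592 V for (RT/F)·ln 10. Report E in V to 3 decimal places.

+0.844 V

Tl⁺/Tl is reduced (cathode, E° = −0.34 V) and Mn²⁺/Mn is oxidized (anode).
The standard potential is −0.34 − (−1.18) = +0.84 V and the balanced reaction transfers n = 2 electrons.
Balancing gives 2 Tl⁺(aq) + Mn(s) → 2 Tl(s) + Mn²⁺(aq); hence Q = [Mn²⁺(aq)] / [Tl⁺(aq)]^2 = 0.739 (log Q = −0.132).
By the Nernst equation, E = +0.84 − (0.0592/2)·(−0.132) = +0.844 V.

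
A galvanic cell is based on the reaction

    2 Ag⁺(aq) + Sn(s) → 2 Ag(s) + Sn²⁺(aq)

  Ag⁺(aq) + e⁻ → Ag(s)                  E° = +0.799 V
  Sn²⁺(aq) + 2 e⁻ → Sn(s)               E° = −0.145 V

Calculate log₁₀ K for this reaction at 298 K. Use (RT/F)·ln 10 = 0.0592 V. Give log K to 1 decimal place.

The Ag⁺/Ag couple is reduced (cathode); E°cell = +0.799 − (−0.145) = +0.944 V with n = 2.
At equilibrium E = 0, so log K = nE°cell / 0.0592 = (2)(+0.944) / 0.0592 = 31.9.

log K = 31.9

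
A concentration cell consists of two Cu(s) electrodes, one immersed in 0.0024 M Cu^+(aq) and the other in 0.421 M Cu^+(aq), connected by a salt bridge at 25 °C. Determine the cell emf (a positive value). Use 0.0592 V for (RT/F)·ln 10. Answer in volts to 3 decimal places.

0.133 V

For a concentration cell E°cell = 0, since both electrodes use the same couple.
The compartment with the higher Cu^+(aq) concentration (0.421 M) acts as the cathode; ions are reduced there and produced at the dilute (0.0024 M) anode.
With n = 1, Ecell = −(0.0592/1)·log([dilute]/[conc]) = −(0.0592/1)·log(0.0024/0.421) = +0.133 V.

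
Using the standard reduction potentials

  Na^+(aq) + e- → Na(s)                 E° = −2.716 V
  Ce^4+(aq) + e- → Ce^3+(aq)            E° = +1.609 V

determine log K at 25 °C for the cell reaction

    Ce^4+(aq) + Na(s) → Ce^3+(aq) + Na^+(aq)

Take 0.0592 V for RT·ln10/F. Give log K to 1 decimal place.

The Ce⁴⁺/Ce³⁺ couple is reduced (cathode); E°cell = +1.609 − (−2.716) = +4.325 V with n = 1.
At equilibrium E = 0, so log K = nE°cell / 0.0592 = (1)(+4.325) / 0.0592 = 73.1.

log K = 73.1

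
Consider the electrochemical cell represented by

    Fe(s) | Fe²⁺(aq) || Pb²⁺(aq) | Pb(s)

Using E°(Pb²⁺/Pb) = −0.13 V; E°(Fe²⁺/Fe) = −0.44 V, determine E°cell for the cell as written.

+0.31 V

By convention the left-hand electrode in cell notation is the anode (oxidation) and the right-hand electrode is the cathode (reduction).
E°cell = E°(right) − E°(left) = −0.13 − (−0.44) = +0.31 V.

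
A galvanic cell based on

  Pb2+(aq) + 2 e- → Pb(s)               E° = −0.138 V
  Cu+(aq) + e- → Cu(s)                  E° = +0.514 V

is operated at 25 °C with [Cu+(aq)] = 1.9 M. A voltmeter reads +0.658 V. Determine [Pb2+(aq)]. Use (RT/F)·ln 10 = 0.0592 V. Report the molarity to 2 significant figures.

2.3 M

With Cu⁺/Cu at the cathode and Pb²⁺/Pb at the anode, E°cell = +0.514 − (−0.138) = +0.652 V (n = 2).
From the Nernst equation, log Q = n(E° − E)/0.0592 = 2·(+0.652 − (+0.658))/0.0592 = −0.203.
For 2 Cu+(aq) + Pb(s) → 2 Cu(s) + Pb2+(aq), the reaction quotient is Q = [Pb2+(aq)] / [Cu+(aq)]^2.
Solving for the unknown gives log [Pb2+(aq)] = 0.355, so [Pb2+(aq)] ≈ 2.3 M.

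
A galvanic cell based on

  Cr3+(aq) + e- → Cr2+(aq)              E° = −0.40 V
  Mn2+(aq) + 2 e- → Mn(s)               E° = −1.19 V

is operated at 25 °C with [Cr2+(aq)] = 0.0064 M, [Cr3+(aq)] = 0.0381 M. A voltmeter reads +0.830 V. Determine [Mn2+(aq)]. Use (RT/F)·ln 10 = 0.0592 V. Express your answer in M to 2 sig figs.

1.6 M

The Cr³⁺/Cr²⁺ couple has the larger reduction potential, so it is the cathode: E°cell = −0.40 − (−1.19) = +0.79 V and n = 2.
Rearranging E = E° − (0.0592/n)·log Q gives log Q = 2(+0.79 − (+0.830))/0.0592 = −1.351.
For 2 Cr3+(aq) + Mn(s) → 2 Cr2+(aq) + Mn2+(aq), the reaction quotient is Q = ([Cr2+(aq)]^2·[Mn2+(aq)]) / [Cr3+(aq)]^2.
Solving for the unknown gives log [Mn2+(aq)] = 0.198, so [Mn2+(aq)] ≈ 1.6 M.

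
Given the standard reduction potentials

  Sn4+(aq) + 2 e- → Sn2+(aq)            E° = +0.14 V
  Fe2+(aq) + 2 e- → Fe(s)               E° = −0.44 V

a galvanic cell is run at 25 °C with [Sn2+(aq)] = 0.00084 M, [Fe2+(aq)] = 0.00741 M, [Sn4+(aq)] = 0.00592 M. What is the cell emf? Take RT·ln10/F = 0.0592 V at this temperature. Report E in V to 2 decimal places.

The Sn⁴⁺/Sn²⁺ couple has the more positive E°, so it is the cathode; Fe²⁺/Fe is the anode.
E°cell = +0.14 − (−0.44) = +0.58 V, with n = 2 electrons transferred.
The balanced reaction is Sn4+(aq) + Fe(s) → Sn2+(aq) + Fe2+(aq), so Q = ([Sn2+(aq)]·[Fe2+(aq)]) / [Sn4+(aq)] = 0.00105 and log Q = −2.978.
E = E° − (0.0592/n)·log Q = +0.58 − (0.0592/2)(−2.978) = +0.67 V.

+0.67 V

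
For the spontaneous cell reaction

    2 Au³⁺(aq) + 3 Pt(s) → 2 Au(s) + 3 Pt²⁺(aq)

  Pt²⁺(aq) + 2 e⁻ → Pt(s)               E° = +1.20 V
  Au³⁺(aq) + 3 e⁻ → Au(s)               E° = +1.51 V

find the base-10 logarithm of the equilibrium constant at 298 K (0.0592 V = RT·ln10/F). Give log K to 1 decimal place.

The Au³⁺/Au couple is reduced (cathode); E°cell = +1.51 − (+1.20) = +0.31 V with n = 6.
At equilibrium E = 0, so log K = nE°cell / 0.0592 = (6)(+0.31) / 0.0592 = 31.4.

log K = 31.4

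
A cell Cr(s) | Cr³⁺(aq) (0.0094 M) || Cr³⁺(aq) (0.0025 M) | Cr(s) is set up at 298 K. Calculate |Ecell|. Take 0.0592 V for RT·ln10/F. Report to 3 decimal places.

For a concentration cell E°cell = 0, since both electrodes use the same couple.
The compartment with the higher Cr³⁺(aq) concentration (0.0094 M) acts as the cathode; ions are reduced there and produced at the dilute (0.0025 M) anode.
With n = 3, Ecell = −(0.0592/3)·log([dilute]/[conc]) = −(0.0592/3)·log(0.0025/0.0094) = +0.011 V.

0.011 V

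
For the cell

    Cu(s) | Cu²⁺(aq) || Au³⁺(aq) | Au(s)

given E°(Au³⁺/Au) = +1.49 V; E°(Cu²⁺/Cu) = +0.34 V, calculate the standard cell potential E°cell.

By convention the left-hand electrode in cell notation is the anode (oxidation) and the right-hand electrode is the cathode (reduction).
E°cell = E°(right) − E°(left) = +1.49 − (+0.34) = +1.15 V.

+1.15 V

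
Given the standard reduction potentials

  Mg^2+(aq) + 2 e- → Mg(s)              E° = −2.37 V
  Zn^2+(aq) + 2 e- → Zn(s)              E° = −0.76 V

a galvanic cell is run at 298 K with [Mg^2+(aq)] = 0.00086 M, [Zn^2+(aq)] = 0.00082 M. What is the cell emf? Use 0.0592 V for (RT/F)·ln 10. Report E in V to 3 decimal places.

+1.609 V

The Zn²⁺/Zn couple has the more positive E°, so it is the cathode; Mg²⁺/Mg is the anode.
The standard potential is −0.76 − (−2.37) = +1.61 V and the balanced reaction transfers n = 2 electrons.
For the overall reaction Zn^2+(aq) + Mg(s) → Zn(s) + Mg^2+(aq), Q = [Mg^2+(aq)] / [Zn^2+(aq)] = 1.05, giving log Q = 0.021.
E = E° − (0.0592/n)·log Q = +1.61 − (0.0592/2)(0.021) = +1.609 V.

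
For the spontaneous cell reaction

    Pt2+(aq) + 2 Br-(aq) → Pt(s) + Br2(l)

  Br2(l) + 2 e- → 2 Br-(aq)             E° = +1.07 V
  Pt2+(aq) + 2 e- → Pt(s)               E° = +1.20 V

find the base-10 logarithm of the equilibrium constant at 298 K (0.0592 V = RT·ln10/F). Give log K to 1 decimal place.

The Pt²⁺/Pt couple is reduced (cathode); E°cell = +1.20 − (+1.07) = +0.13 V with n = 2.
At equilibrium E = 0, so log K = nE°cell / 0.0592 = (2)(+0.13) / 0.0592 = 4.4.

log K = 4.4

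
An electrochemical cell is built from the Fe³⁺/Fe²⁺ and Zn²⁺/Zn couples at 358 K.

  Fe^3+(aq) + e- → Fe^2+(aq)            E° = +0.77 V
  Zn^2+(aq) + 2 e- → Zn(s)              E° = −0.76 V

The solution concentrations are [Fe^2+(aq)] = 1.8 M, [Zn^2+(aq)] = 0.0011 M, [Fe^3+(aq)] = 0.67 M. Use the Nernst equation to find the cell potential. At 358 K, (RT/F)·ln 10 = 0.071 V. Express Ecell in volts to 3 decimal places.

Since E°(Fe³⁺/Fe²⁺) > E°(Zn²⁺/Zn), Fe³⁺/Fe²⁺ serves as the cathode.
The standard potential is +0.77 − (−0.76) = +1.53 V and the balanced reaction transfers n = 2 electrons.
For the overall reaction 2 Fe^3+(aq) + Zn(s) → 2 Fe^2+(aq) + Zn^2+(aq), Q = ([Fe^2+(aq)]^2·[Zn^2+(aq)]) / [Fe^3+(aq)]^2 = 0.00794, giving log Q = −2.100.
Applying E = E° − (RT ln10/nF)·log Q gives +1.53 − (0.071/2)(−2.100) = +1.605 V.

+1.605 V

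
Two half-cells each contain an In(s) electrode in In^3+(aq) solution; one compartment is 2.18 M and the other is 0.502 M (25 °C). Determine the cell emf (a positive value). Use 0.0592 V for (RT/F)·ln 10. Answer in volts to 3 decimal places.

0.013 V

For a concentration cell E°cell = 0, since both electrodes use the same couple.
The compartment with the higher In^3+(aq) concentration (2.18 M) acts as the cathode; ions are reduced there and produced at the dilute (0.502 M) anode.
With n = 3, Ecell = −(0.0592/3)·log([dilute]/[conc]) = −(0.0592/3)·log(0.502/2.18) = +0.013 V.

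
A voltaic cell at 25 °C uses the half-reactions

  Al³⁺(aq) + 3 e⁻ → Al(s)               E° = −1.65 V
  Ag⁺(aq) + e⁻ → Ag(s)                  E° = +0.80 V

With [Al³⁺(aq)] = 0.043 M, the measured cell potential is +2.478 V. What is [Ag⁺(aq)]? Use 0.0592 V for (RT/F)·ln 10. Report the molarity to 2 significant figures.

The Ag⁺/Ag couple has the larger reduction potential, so it is the cathode: E°cell = +0.80 − (−1.65) = +2.45 V and n = 3.
Rearranging E = E° − (0.0592/n)·log Q gives log Q = 3(+2.45 − (+2.478))/0.0592 = −1.419.
Balancing electrons gives 3 Ag⁺(aq) + Al(s) → 3 Ag(s) + Al³⁺(aq); thus Q = [Al³⁺(aq)] / [Ag⁺(aq)]^3.
Substituting the known concentrations and solving, log [Ag⁺(aq)] = 0.017 and [Ag⁺(aq)] = 1.0 M.

1.0 M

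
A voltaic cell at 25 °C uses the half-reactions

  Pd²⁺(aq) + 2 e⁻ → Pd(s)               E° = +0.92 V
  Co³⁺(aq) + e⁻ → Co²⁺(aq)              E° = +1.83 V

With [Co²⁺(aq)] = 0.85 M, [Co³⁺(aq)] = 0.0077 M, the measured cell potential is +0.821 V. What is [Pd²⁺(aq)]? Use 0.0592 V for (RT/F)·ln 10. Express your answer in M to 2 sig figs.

The Co³⁺/Co²⁺ couple has the larger reduction potential, so it is the cathode: E°cell = +1.83 − (+0.92) = +0.91 V and n = 2.
Rearranging E = E° − (0.0592/n)·log Q gives log Q = 2(+0.91 − (+0.821))/0.0592 = 3.007.
The balanced reaction is 2 Co³⁺(aq) + Pd(s) → 2 Co²⁺(aq) + Pd²⁺(aq), so Q = ([Co²⁺(aq)]^2·[Pd²⁺(aq)]) / [Co³⁺(aq)]^2.
Isolating [Pd²⁺(aq)] in Q = 10^{3.007} yields log [Pd²⁺(aq)] = −1.079, i.e. 0.083 M.

0.083 M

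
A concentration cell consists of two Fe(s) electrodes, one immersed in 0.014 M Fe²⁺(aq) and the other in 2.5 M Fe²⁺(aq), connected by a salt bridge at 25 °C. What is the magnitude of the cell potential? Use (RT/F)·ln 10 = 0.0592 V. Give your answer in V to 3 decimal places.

0.067 V

For a concentration cell E°cell = 0, since both electrodes use the same couple.
The compartment with the higher Fe²⁺(aq) concentration (2.5 M) acts as the cathode; ions are reduced there and produced at the dilute (0.014 M) anode.
With n = 2, Ecell = −(0.0592/2)·log([dilute]/[conc]) = −(0.0592/2)·log(0.014/2.5) = +0.067 V.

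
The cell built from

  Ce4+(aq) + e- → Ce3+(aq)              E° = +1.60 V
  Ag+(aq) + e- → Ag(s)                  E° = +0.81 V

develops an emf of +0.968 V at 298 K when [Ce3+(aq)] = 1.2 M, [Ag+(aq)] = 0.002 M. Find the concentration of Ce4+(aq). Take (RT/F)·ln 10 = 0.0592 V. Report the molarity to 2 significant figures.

2.4 M

The Ce⁴⁺/Ce³⁺ couple has the larger reduction potential, so it is the cathode: E°cell = +1.60 − (+0.81) = +0.79 V and n = 1.
Rearranging E = E° − (0.0592/n)·log Q gives log Q = 1(+0.79 − (+0.968))/0.0592 = −3.007.
The balanced reaction is Ce4+(aq) + Ag(s) → Ce3+(aq) + Ag+(aq), so Q = ([Ce3+(aq)]·[Ag+(aq)]) / [Ce4+(aq)].
Isolating [Ce4+(aq)] in Q = 10^{−3.007} yields log [Ce4+(aq)] = 0.387, i.e. 2.4 M.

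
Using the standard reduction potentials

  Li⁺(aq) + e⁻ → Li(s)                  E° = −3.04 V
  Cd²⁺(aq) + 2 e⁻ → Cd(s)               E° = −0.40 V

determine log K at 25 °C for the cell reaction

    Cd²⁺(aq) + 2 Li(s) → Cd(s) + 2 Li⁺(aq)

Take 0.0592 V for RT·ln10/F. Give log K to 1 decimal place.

The Cd²⁺/Cd couple is reduced (cathode); E°cell = −0.40 − (−3.04) = +2.64 V with n = 2.
At equilibrium E = 0, so log K = nE°cell / 0.0592 = (2)(+2.64) / 0.0592 = 89.2.

log K = 89.2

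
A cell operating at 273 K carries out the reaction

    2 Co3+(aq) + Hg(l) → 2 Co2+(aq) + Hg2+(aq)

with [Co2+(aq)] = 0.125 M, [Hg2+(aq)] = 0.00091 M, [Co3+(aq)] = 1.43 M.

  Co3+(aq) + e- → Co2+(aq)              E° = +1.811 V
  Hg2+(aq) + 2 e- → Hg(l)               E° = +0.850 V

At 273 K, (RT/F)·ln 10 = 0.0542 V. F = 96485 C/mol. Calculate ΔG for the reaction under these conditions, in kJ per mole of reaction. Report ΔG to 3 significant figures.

−212 kJ/mol

The standard cell potential is +1.811 − (+0.850) = +0.961 V, with n = 2 electrons in the balanced equation.
Q = ([Co2+(aq)]^2·[Hg2+(aq)]) / [Co3+(aq)]^2 = 6.95×10^−6, so log Q = −5.158 and E = +0.961 − (0.0542/2)(−5.158) = +1.1008 V.
ΔG = −nFE = −(2)(96485)(+1.1008) J/mol = −212 kJ/mol.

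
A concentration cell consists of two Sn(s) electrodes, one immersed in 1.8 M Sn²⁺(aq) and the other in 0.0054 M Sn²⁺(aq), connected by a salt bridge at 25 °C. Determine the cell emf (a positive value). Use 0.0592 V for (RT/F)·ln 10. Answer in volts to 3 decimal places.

0.075 V

For a concentration cell E°cell = 0, since both electrodes use the same couple.
The compartment with the higher Sn²⁺(aq) concentration (1.8 M) acts as the cathode; ions are reduced there and produced at the dilute (0.0054 M) anode.
With n = 2, Ecell = −(0.0592/2)·log([dilute]/[conc]) = −(0.0592/2)·log(0.0054/1.8) = +0.075 V.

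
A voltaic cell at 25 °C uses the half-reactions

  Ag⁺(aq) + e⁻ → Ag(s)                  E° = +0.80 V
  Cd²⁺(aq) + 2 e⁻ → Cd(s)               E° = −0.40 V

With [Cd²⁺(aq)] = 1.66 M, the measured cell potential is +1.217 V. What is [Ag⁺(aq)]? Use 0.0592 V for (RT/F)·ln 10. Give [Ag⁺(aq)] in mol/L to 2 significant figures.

2.5 M

Ag⁺/Ag is the cathode (higher E°); E°cell = +0.80 − (−0.40) = +1.20 V with n = 2.
Since E = E° − (0.0592/n)·log Q, log Q = n(E° − E)/0.0592 = −0.574.
The balanced reaction is 2 Ag⁺(aq) + Cd(s) → 2 Ag(s) + Cd²⁺(aq), so Q = [Cd²⁺(aq)] / [Ag⁺(aq)]^2.
Isolating [Ag⁺(aq)] in Q = 10^{−0.574} yields log [Ag⁺(aq)] = 0.397, i.e. 2.5 M.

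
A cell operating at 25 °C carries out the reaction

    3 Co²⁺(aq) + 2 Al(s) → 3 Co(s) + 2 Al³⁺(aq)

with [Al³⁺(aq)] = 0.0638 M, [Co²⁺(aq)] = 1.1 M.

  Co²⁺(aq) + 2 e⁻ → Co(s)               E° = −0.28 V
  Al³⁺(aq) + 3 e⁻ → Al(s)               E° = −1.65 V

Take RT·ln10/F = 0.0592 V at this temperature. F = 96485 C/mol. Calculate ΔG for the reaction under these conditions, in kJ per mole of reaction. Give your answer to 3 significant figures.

With Co²⁺/Co reduced at the cathode, E°cell = −0.28 − (−1.65) = +1.37 V and n = 6.
Q = [Al³⁺(aq)]^2 / [Co²⁺(aq)]^3 = 0.00306, so log Q = −2.515 and E = +1.37 − (0.0592/6)(−2.515) = +1.3948 V.
Finally ΔG = −nFE = −(6)(96485 C/mol)(+1.3948 V) = −807 kJ/mol.

−807 kJ/mol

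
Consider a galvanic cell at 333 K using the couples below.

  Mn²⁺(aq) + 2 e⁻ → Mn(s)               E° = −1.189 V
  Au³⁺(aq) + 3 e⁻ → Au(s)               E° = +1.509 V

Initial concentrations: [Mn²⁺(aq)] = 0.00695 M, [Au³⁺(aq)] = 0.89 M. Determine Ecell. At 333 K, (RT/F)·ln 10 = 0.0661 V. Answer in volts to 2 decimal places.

+2.77 V

Au³⁺/Au is reduced (cathode, E° = +1.509 V) and Mn²⁺/Mn is oxidized (anode).
The standard potential is +1.509 − (−1.189) = +2.698 V and the balanced reaction transfers n = 6 electrons.
Balancing gives 2 Au³⁺(aq) + 3 Mn(s) → 2 Au(s) + 3 Mn²⁺(aq); hence Q = [Mn²⁺(aq)]^3 / [Au³⁺(aq)]^2 = 4.24×10^−7 (log Q = −6.373).
Applying E = E° − (RT ln10/nF)·log Q gives +2.698 − (0.0661/6)(−6.373) = +2.77 V.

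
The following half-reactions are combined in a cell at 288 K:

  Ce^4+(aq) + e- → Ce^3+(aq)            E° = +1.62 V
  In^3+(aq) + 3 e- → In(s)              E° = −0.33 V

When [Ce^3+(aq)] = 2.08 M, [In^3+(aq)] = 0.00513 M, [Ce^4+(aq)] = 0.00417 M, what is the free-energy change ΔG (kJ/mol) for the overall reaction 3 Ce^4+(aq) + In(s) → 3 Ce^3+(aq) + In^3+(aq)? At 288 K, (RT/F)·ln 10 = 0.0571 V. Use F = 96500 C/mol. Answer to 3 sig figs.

E°cell = +1.62 − (−0.33) = +1.95 V; the balanced reaction transfers n = 3 electrons.
Q = ([Ce^3+(aq)]^3·[In^3+(aq)]) / [Ce^4+(aq)]^3 = 6.37×10^5, so log Q = 5.804 and E = +1.95 − (0.0571/3)(5.804) = +1.8395 V.
Then ΔG = −nFE = −3 × 96500 × +1.8395 J/mol = −533 kJ/mol.

−533 kJ/mol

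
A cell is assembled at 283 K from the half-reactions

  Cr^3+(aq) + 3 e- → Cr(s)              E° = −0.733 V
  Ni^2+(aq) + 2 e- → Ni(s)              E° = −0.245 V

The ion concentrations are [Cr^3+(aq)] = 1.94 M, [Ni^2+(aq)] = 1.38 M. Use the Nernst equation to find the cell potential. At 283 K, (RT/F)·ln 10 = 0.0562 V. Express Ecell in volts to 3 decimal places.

+0.487 V

Since E°(Ni²⁺/Ni) > E°(Cr³⁺/Cr), Ni²⁺/Ni serves as the cathode.
The standard potential is −0.245 − (−0.733) = +0.488 V and the balanced reaction transfers n = 6 electrons.
Balancing gives 3 Ni^2+(aq) + 2 Cr(s) → 3 Ni(s) + 2 Cr^3+(aq); hence Q = [Cr^3+(aq)]^2 / [Ni^2+(aq)]^3 = 1.43 (log Q = 0.156).
Applying E = E° − (RT ln10/nF)·log Q gives +0.488 − (0.0562/6)(0.156) = +0.487 V.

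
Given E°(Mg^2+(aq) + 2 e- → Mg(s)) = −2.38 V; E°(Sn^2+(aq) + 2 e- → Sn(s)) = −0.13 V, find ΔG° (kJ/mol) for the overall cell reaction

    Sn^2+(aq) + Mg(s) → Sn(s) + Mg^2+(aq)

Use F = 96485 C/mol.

In the reaction as written Sn^2+(aq) is reduced, so the Sn²⁺/Sn couple is the cathode and Mg²⁺/Mg is the anode.
E°cell = −0.13 − (−2.38) = +2.25 V; balancing electrons gives n = 2.
ΔG° = −nFE°cell = −(2)(96485)(+2.25) J/mol = −434 kJ/mol.

−434 kJ/mol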